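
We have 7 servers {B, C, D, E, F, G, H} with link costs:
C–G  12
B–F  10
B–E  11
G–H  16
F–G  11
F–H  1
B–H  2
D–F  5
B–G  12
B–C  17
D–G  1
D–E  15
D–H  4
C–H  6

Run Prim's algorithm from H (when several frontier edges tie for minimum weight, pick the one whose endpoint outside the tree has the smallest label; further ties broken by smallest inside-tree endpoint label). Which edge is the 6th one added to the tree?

B-E

Prim's algorithm from H:
Step 1: cheapest edge leaving the tree is F–H (1); add F.
Step 2: cheapest edge leaving the tree is B–H (2); add B.
Step 3: cheapest edge leaving the tree is D–H (4); add D.
Step 4: cheapest edge leaving the tree is D–G (1); add G.
Step 5: cheapest edge leaving the tree is C–H (6); add C.
Step 6: cheapest edge leaving the tree is B–E (11); add E.
The 6th edge added is B–E.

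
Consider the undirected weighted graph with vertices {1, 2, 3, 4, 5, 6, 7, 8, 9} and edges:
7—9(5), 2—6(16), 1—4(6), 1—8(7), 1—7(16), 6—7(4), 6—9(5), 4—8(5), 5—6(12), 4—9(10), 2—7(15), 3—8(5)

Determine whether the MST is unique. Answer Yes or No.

No

Sort edges by weight, then run Kruskal:
6—7 (4): add — endpoints in different components.
3—8 (5): add — endpoints in different components.
4—8 (5): add — endpoints in different components.
6—9 (5): add — endpoints in different components.
7—9 (5): skip — 7 and 9 already connected.
1—4 (6): add — endpoints in different components.
1—8 (7): skip — 1 and 8 already connected.
4—9 (10): add — endpoints in different components.
5—6 (12): add — endpoints in different components.
2—7 (15): add — endpoints in different components.
Non-tree edge 7—9 has weight 5, equal to the heaviest edge on its tree cycle — swapping gives another MST of the same weight. Not unique.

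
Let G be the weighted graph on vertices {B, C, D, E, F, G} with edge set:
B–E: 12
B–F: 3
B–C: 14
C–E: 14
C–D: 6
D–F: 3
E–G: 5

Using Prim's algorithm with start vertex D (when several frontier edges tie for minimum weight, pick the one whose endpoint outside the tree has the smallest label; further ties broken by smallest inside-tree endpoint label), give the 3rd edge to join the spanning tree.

C-D

Prim, starting at D.
Step 1: cheapest edge leaving the tree is D–F (3); add F.
Step 2: cheapest edge leaving the tree is B–F (3); add B.
Step 3: cheapest edge leaving the tree is C–D (6); add C.
Step 4: cheapest edge leaving the tree is B–E (12); add E.
Step 5: cheapest edge leaving the tree is E–G (5); add G.
The 3rd edge added is C–D.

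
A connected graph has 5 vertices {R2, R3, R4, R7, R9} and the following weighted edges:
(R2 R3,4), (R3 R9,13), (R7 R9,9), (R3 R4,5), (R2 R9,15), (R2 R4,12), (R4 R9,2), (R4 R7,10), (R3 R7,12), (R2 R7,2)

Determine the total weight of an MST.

13

Kruskal: consider edges lightest-first.
R2 R7 (2): add — endpoints in different components.
R4 R9 (2): add — endpoints in different components.
R2 R3 (4): add — endpoints in different components.
R3 R4 (5): add — endpoints in different components.
MST edges: R2 R7, R4 R9, R2 R3, R3 R4; total weight 2+2+4+5 = 13.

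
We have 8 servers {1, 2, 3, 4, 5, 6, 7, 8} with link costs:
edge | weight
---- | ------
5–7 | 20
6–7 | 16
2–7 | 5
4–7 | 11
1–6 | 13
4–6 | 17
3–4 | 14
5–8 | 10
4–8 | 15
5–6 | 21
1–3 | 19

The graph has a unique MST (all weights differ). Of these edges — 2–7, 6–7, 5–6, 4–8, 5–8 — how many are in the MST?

4

Kruskal: consider edges lightest-first.
2–7 (5): add — endpoints in different components.
5–8 (10): add — endpoints in different components.
4–7 (11): add — endpoints in different components.
1–6 (13): add — endpoints in different components.
3–4 (14): add — endpoints in different components.
4–8 (15): add — endpoints in different components.
6–7 (16): add — endpoints in different components.
MST edge set: {2–7, 5–8, 4–7, 1–6, 3–4, 4–8, 6–7}.
Of the listed edges, {2–7, 6–7, 4–8, 5–8} are in the MST → 4.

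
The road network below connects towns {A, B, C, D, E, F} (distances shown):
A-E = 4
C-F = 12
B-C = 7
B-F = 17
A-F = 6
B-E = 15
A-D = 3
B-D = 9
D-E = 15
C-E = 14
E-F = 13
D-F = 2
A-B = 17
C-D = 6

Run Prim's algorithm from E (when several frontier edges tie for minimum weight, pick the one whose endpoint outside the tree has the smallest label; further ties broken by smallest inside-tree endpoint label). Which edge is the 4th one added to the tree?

Prim's algorithm from E:
Step 1: frontier [A-E 4, E-F 13, C-E 14, B-E 15, D-E 15] → take A-E (4); add A.
Step 2: frontier [A-D 3, A-F 6, A-B 17, E-F 13, C-E 14, B-E 15, D-E 15] → take A-D (3); add D.
Step 3: frontier [A-F 6, A-B 17, D-F 2, C-D 6, B-D 9, E-F 13, C-E 14, B-E 15] → take D-F (2); add F.
Step 4: frontier [A-B 17, C-D 6, B-D 9, C-E 14, B-E 15, C-F 12, B-F 17] → take C-D (6); add C.
Step 5: frontier [A-B 17, B-C 7, B-D 9, B-E 15, B-F 17] → take B-C (7); add B.
The 4th edge added is C-D.

C-D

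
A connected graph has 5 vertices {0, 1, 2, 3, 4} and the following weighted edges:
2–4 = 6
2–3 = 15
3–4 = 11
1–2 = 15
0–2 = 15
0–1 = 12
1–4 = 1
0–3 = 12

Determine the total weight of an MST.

Prim's algorithm from 2:
Step 1: frontier [2–4 6, 0–2 15, 1–2 15, 2–3 15] → take 2–4 (6); add 4.
Step 2: frontier [0–2 15, 1–2 15, 2–3 15, 1–4 1, 3–4 11] → take 1–4 (1); add 1.
Step 3: frontier [0–1 12, 0–2 15, 2–3 15, 3–4 11] → take 3–4 (11); add 3.
Step 4: frontier [0–1 12, 0–2 15, 0–3 12] → take 0–1 (12); add 0.
MST edges: 2–4, 1–4, 3–4, 0–1; total weight 6+1+11+12 = 30.

30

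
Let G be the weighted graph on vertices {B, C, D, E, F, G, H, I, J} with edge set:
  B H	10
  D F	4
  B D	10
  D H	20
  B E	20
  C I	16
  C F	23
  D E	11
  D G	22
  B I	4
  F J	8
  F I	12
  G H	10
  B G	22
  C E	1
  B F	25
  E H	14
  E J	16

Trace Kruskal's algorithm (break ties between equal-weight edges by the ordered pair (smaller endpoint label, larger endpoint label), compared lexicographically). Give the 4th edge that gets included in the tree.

Kruskal: consider edges lightest-first.
C E (1): add — endpoints in different components.
B I (4): add — endpoints in different components.
D F (4): add — endpoints in different components.
F J (8): add — endpoints in different components.
B D (10): add — endpoints in different components.
B H (10): add — endpoints in different components.
G H (10): add — endpoints in different components.
D E (11): add — endpoints in different components.
The 4th edge added is F J.

F-J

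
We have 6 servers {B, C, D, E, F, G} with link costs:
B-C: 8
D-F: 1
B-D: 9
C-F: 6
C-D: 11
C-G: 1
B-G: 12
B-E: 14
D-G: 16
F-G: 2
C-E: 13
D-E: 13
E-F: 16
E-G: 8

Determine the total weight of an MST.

20

Sort edges by weight, then run Kruskal:
C-G (1): add — endpoints in different components.
D-F (1): add — endpoints in different components.
F-G (2): add — endpoints in different components.
C-F (6): skip — C and F already connected.
B-C (8): add — endpoints in different components.
E-G (8): add — endpoints in different components.
MST edges: C-G, D-F, F-G, B-C, E-G; total weight 1+1+2+8+8 = 20.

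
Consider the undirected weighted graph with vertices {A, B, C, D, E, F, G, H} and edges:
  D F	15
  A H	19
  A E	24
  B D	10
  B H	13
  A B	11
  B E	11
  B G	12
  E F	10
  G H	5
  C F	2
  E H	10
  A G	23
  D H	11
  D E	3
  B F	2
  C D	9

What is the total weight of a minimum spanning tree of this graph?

Prim's algorithm from C:
Step 1: cheapest edge leaving the tree is C F (2); add F.
Step 2: cheapest edge leaving the tree is B F (2); add B.
Step 3: cheapest edge leaving the tree is C D (9); add D.
Step 4: cheapest edge leaving the tree is D E (3); add E.
Step 5: cheapest edge leaving the tree is E H (10); add H.
Step 6: cheapest edge leaving the tree is G H (5); add G.
Step 7: cheapest edge leaving the tree is A B (11); add A.
MST edges: C F, B F, C D, D E, E H, G H, A B; total weight 2+2+9+3+10+5+11 = 42.

42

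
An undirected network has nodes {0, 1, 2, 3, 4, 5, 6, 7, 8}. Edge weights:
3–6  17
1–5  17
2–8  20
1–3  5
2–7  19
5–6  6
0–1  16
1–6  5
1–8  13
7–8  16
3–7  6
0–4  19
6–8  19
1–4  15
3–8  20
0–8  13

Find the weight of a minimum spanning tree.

82

Prim's algorithm from 5:
Step 1: cheapest edge leaving the tree is 5–6 (6); add 6.
Step 2: cheapest edge leaving the tree is 1–6 (5); add 1.
Step 3: cheapest edge leaving the tree is 1–3 (5); add 3.
Step 4: cheapest edge leaving the tree is 3–7 (6); add 7.
Step 5: cheapest edge leaving the tree is 1–8 (13); add 8.
Step 6: cheapest edge leaving the tree is 0–8 (13); add 0.
Step 7: cheapest edge leaving the tree is 1–4 (15); add 4.
Step 8: cheapest edge leaving the tree is 2–7 (19); add 2.
MST edges: 5–6, 1–6, 1–3, 3–7, 1–8, 0–8, 1–4, 2–7; total weight 6+5+5+6+13+13+15+19 = 82.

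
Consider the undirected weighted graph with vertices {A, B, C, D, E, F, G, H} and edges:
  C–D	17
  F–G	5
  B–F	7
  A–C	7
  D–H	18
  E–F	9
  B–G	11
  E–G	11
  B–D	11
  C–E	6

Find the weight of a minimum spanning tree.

Sort edges by weight, then run Kruskal:
F–G (5): add — endpoints in different components.
C–E (6): add — endpoints in different components.
A–C (7): add — endpoints in different components.
B–F (7): add — endpoints in different components.
E–F (9): add — endpoints in different components.
B–D (11): add — endpoints in different components.
B–G (11): skip — B and G already connected.
E–G (11): skip — E and G already connected.
C–D (17): skip — C and D already connected.
D–H (18): add — endpoints in different components.
MST edges: F–G, C–E, A–C, B–F, E–F, B–D, D–H; total weight 5+6+7+7+9+11+18 = 63.

63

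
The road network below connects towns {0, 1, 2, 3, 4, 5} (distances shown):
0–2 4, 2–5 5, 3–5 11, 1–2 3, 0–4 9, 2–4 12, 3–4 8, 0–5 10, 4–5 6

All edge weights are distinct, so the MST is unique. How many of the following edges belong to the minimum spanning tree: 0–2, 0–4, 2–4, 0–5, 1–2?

Sort edges by weight, then run Kruskal:
1–2 (3): add. Components now {0} {1,2} {3} {4} {5}
0–2 (4): add. Components now {0,1,2} {3} {4} {5}
2–5 (5): add. Components now {0,1,2,5} {3} {4}
4–5 (6): add. Components now {0,1,2,4,5} {3}
3–4 (8): add. Components now {0,1,2,3,4,5}
MST edge set: {1–2, 0–2, 2–5, 4–5, 3–4}.
Of the listed edges, {0–2, 1–2} are in the MST → 2.

2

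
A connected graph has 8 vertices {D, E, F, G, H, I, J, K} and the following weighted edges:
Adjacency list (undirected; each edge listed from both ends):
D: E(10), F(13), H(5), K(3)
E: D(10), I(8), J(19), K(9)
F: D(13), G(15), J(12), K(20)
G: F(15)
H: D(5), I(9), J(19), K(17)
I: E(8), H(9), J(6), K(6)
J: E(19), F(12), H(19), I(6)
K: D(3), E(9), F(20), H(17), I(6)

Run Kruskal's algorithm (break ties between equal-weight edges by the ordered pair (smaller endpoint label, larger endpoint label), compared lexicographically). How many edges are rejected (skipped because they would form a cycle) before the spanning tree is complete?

4

Sort edges by weight, then run Kruskal:
D—K (3): add — endpoints in different components.
D—H (5): add — endpoints in different components.
I—J (6): add — endpoints in different components.
I—K (6): add — endpoints in different components.
E—I (8): add — endpoints in different components.
E—K (9): skip — E and K already connected.
H—I (9): skip — H and I already connected.
D—E (10): skip — D and E already connected.
F—J (12): add — endpoints in different components.
D—F (13): skip — D and F already connected.
F—G (15): add — endpoints in different components.
Edges rejected before the tree was complete: 4.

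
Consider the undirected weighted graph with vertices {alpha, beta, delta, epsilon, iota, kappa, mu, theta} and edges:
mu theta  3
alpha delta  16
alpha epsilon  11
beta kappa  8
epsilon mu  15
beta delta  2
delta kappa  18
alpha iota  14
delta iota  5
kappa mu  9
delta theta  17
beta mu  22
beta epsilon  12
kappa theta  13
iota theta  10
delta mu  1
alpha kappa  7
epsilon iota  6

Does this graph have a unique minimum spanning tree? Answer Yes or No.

Yes

Kruskal: consider edges lightest-first.
delta mu (1): add — endpoints in different components.
beta delta (2): add — endpoints in different components.
mu theta (3): add — endpoints in different components.
delta iota (5): add — endpoints in different components.
epsilon iota (6): add — endpoints in different components.
alpha kappa (7): add — endpoints in different components.
beta kappa (8): add — endpoints in different components.
Every non-tree edge has weight strictly greater than the heaviest edge on the tree path between its endpoints, so the MST is unique.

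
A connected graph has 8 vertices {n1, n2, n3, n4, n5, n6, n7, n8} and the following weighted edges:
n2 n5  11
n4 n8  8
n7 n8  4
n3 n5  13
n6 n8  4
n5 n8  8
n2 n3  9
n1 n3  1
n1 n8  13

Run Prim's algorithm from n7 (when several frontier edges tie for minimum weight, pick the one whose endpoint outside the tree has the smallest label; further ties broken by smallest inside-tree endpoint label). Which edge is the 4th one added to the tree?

n5-n8

Grow the tree from n7 using Prim:
Step 1: frontier [n7 n8 4] → take n7 n8 (4); add n8.
Step 2: frontier [n6 n8 4, n4 n8 8, n5 n8 8, n1 n8 13] → take n6 n8 (4); add n6.
Step 3: frontier [n4 n8 8, n5 n8 8, n1 n8 13] → take n4 n8 (8); add n4.
Step 4: frontier [n5 n8 8, n1 n8 13] → take n5 n8 (8); add n5.
Step 5: frontier [n2 n5 11, n3 n5 13, n1 n8 13] → take n2 n5 (11); add n2.
Step 6: frontier [n2 n3 9, n3 n5 13, n1 n8 13] → take n2 n3 (9); add n3.
Step 7: frontier [n1 n3 1, n1 n8 13] → take n1 n3 (1); add n1.
The 4th edge added is n5 n8.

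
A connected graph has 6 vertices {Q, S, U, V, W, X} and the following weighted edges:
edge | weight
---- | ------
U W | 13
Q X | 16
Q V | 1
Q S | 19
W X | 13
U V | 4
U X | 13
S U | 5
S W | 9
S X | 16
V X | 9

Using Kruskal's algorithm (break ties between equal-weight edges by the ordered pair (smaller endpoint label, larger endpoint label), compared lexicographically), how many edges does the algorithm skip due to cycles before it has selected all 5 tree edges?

Kruskal: consider edges lightest-first.
Q V (1): add. Components now {X} {Q,V} {S} {W} {U}
U V (4): add. Components now {X} {Q,U,V} {S} {W}
S U (5): add. Components now {X} {Q,S,U,V} {W}
S W (9): add. Components now {X} {Q,S,U,V,W}
V X (9): add. Components now {Q,S,U,V,W,X}
Edges rejected before the tree was complete: 0.

0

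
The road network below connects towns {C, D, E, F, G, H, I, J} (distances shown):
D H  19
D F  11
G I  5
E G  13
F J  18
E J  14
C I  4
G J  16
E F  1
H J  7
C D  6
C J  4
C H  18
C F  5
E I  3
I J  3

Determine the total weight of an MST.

29

Kruskal's algorithm — process edges by increasing weight (ties by edge label):
E F (1): add — endpoints in different components.
E I (3): add — endpoints in different components.
I J (3): add — endpoints in different components.
C I (4): add — endpoints in different components.
C J (4): skip — C and J already connected.
C F (5): skip — C and F already connected.
G I (5): add — endpoints in different components.
C D (6): add — endpoints in different components.
H J (7): add — endpoints in different components.
MST edges: E F, E I, I J, C I, G I, C D, H J; total weight 1+3+3+4+5+6+7 = 29.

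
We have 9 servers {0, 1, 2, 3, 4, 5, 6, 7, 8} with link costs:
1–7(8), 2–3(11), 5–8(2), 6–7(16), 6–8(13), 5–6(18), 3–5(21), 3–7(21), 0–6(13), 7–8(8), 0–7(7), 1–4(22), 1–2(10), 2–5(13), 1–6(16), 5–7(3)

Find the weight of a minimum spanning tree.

Kruskal: consider edges lightest-first.
5–8 (2): add — endpoints in different components.
5–7 (3): add — endpoints in different components.
0–7 (7): add — endpoints in different components.
1–7 (8): add — endpoints in different components.
7–8 (8): skip — 7 and 8 already connected.
1–2 (10): add — endpoints in different components.
2–3 (11): add — endpoints in different components.
0–6 (13): add — endpoints in different components.
2–5 (13): skip — 2 and 5 already connected.
6–8 (13): skip — 6 and 8 already connected.
1–6 (16): skip — 1 and 6 already connected.
6–7 (16): skip — 6 and 7 already connected.
5–6 (18): skip — 5 and 6 already connected.
3–5 (21): skip — 3 and 5 already connected.
3–7 (21): skip — 3 and 7 already connected.
1–4 (22): add — endpoints in different components.
MST edges: 5–8, 5–7, 0–7, 1–7, 1–2, 2–3, 0–6, 1–4; total weight 2+3+7+8+10+11+13+22 = 76.

76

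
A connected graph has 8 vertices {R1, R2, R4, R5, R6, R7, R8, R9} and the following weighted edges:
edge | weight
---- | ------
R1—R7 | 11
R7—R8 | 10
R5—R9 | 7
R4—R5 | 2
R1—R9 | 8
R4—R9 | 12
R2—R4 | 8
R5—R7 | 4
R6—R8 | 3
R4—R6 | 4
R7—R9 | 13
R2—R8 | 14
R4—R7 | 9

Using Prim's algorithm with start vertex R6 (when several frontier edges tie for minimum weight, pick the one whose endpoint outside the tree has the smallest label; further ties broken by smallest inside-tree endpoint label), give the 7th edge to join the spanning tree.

Grow the tree from R6 using Prim:
Step 1: frontier [R6—R8 3, R4—R6 4] → take R6—R8 (3); add R8.
Step 2: frontier [R4—R6 4, R7—R8 10, R2—R8 14] → take R4—R6 (4); add R4.
Step 3: frontier [R4—R5 2, R2—R4 8, R4—R7 9, R4—R9 12, R7—R8 10, R2—R8 14] → take R4—R5 (2); add R5.
Step 4: frontier [R2—R4 8, R4—R7 9, R4—R9 12, R5—R7 4, R5—R9 7, R7—R8 10, R2—R8 14] → take R5—R7 (4); add R7.
Step 5: frontier [R2—R4 8, R4—R9 12, R5—R9 7, R1—R7 11, R7—R9 13, R2—R8 14] → take R5—R9 (7); add R9.
Step 6: frontier [R2—R4 8, R1—R7 11, R2—R8 14, R1—R9 8] → take R1—R9 (8); add R1.
Step 7: frontier [R2—R4 8, R2—R8 14] → take R2—R4 (8); add R2.
The 7th edge added is R2—R4.

R2-R4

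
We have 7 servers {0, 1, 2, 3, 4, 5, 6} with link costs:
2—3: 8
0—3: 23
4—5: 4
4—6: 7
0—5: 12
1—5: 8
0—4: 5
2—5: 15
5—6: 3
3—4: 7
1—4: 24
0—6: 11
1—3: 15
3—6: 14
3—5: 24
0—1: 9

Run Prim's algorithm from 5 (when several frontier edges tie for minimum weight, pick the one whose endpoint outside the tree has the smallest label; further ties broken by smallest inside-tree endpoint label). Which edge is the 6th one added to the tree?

Prim's algorithm from 5:
Step 1: cheapest edge leaving the tree is 5—6 (3); add 6.
Step 2: cheapest edge leaving the tree is 4—5 (4); add 4.
Step 3: cheapest edge leaving the tree is 0—4 (5); add 0.
Step 4: cheapest edge leaving the tree is 3—4 (7); add 3.
Step 5: cheapest edge leaving the tree is 1—5 (8); add 1.
Step 6: cheapest edge leaving the tree is 2—3 (8); add 2.
The 6th edge added is 2—3.

2-3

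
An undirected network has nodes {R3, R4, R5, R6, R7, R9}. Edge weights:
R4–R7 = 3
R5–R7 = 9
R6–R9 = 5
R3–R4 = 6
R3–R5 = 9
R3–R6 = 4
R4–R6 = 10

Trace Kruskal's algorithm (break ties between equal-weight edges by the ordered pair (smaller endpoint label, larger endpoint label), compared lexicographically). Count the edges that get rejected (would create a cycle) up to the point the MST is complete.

0

Kruskal: consider edges lightest-first.
R4–R7 (3): add. Components now {R4,R7} {R3} {R5} {R9} {R6}
R3–R6 (4): add. Components now {R4,R7} {R3,R6} {R5} {R9}
R6–R9 (5): add. Components now {R4,R7} {R3,R6,R9} {R5}
R3–R4 (6): add. Components now {R3,R4,R6,R7,R9} {R5}
R3–R5 (9): add. Components now {R3,R4,R5,R6,R7,R9}
Edges rejected before the tree was complete: 0.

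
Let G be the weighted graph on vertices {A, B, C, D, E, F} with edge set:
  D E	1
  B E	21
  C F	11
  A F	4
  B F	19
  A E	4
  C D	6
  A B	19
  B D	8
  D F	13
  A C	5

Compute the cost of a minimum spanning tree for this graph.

22

Grow the tree from A using Prim:
Step 1: cheapest edge leaving the tree is A E (4); add E.
Step 2: cheapest edge leaving the tree is D E (1); add D.
Step 3: cheapest edge leaving the tree is A F (4); add F.
Step 4: cheapest edge leaving the tree is A C (5); add C.
Step 5: cheapest edge leaving the tree is B D (8); add B.
MST edges: A E, D E, A F, A C, B D; total weight 4+1+4+5+8 = 22.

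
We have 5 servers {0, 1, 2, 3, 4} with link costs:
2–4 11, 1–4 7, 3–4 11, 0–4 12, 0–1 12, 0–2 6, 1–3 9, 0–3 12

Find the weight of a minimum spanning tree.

Kruskal: consider edges lightest-first.
0–2 (6): add. Components now {0,2} {1} {3} {4}
1–4 (7): add. Components now {0,2} {1,4} {3}
1–3 (9): add. Components now {0,2} {1,3,4}
2–4 (11): add. Components now {0,1,2,3,4}
MST edges: 0–2, 1–4, 1–3, 2–4; total weight 6+7+9+11 = 33.

33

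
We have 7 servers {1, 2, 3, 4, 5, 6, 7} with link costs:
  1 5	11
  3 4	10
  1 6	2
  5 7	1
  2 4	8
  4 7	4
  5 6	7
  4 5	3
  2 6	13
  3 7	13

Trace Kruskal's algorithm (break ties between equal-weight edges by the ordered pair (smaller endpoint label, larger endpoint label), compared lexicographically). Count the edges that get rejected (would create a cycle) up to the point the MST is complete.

Sort edges by weight, then run Kruskal:
5 7 (1): add — endpoints in different components.
1 6 (2): add — endpoints in different components.
4 5 (3): add — endpoints in different components.
4 7 (4): skip — 4 and 7 already connected.
5 6 (7): add — endpoints in different components.
2 4 (8): add — endpoints in different components.
3 4 (10): add — endpoints in different components.
Edges rejected before the tree was complete: 1.

1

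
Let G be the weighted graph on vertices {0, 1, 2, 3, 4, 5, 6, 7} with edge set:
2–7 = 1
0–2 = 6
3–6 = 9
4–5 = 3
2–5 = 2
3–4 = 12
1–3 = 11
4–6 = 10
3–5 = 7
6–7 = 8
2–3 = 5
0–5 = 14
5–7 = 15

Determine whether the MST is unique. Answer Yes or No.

Kruskal's algorithm — process edges by increasing weight (ties by edge label):
2–7 (1): add — endpoints in different components.
2–5 (2): add — endpoints in different components.
4–5 (3): add — endpoints in different components.
2–3 (5): add — endpoints in different components.
0–2 (6): add — endpoints in different components.
3–5 (7): skip — 3 and 5 already connected.
6–7 (8): add — endpoints in different components.
3–6 (9): skip — 3 and 6 already connected.
4–6 (10): skip — 4 and 6 already connected.
1–3 (11): add — endpoints in different components.
Every non-tree edge has weight strictly greater than the heaviest edge on the tree path between its endpoints, so the MST is unique.

Yes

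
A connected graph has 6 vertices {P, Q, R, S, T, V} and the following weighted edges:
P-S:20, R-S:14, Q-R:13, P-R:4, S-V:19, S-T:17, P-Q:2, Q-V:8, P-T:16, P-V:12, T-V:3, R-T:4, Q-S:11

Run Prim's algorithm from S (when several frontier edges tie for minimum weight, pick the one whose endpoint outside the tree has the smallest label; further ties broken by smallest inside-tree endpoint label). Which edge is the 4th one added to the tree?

R-T

Grow the tree from S using Prim:
Step 1: cheapest edge leaving the tree is Q-S (11); add Q.
Step 2: cheapest edge leaving the tree is P-Q (2); add P.
Step 3: cheapest edge leaving the tree is P-R (4); add R.
Step 4: cheapest edge leaving the tree is R-T (4); add T.
Step 5: cheapest edge leaving the tree is T-V (3); add V.
The 4th edge added is R-T.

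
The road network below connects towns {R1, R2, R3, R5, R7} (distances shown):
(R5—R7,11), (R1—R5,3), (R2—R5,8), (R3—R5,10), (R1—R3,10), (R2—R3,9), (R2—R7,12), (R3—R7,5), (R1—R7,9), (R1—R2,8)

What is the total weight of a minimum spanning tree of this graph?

Kruskal's algorithm — process edges by increasing weight (ties by edge label):
R1—R5 (3): add. Components now {R2} {R1,R5} {R3} {R7}
R3—R7 (5): add. Components now {R2} {R1,R5} {R3,R7}
R1—R2 (8): add. Components now {R1,R2,R5} {R3,R7}
R2—R5 (8): skip — R2 and R5 already connected.
R1—R7 (9): add. Components now {R1,R2,R3,R5,R7}
MST edges: R1—R5, R3—R7, R1—R2, R1—R7; total weight 3+5+8+9 = 25.

25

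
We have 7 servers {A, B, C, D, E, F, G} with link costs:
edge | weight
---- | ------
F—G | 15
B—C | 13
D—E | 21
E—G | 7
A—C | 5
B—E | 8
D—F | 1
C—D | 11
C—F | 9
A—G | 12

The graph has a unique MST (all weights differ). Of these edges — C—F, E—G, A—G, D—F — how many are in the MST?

4

Sort edges by weight, then run Kruskal:
D—F (1): add. Components now {A} {B} {C} {D,F} {E} {G}
A—C (5): add. Components now {A,C} {B} {D,F} {E} {G}
E—G (7): add. Components now {A,C} {B} {D,F} {E,G}
B—E (8): add. Components now {A,C} {B,E,G} {D,F}
C—F (9): add. Components now {A,C,D,F} {B,E,G}
C—D (11): skip — C and D already connected.
A—G (12): add. Components now {A,B,C,D,E,F,G}
MST edge set: {D—F, A—C, E—G, B—E, C—F, A—G}.
Of the listed edges, {C—F, E—G, A—G, D—F} are in the MST → 4.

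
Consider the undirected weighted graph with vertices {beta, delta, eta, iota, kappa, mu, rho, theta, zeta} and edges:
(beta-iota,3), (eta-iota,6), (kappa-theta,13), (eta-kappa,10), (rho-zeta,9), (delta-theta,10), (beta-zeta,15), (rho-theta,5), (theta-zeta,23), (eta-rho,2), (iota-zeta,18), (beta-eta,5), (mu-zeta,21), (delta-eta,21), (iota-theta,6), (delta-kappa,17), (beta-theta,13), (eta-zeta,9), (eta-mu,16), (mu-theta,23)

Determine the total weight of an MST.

60

Kruskal: consider edges lightest-first.
eta-rho (2): add — endpoints in different components.
beta-iota (3): add — endpoints in different components.
beta-eta (5): add — endpoints in different components.
rho-theta (5): add — endpoints in different components.
eta-iota (6): skip — iota and eta already connected.
iota-theta (6): skip — iota and theta already connected.
eta-zeta (9): add — endpoints in different components.
rho-zeta (9): skip — rho and zeta already connected.
delta-theta (10): add — endpoints in different components.
eta-kappa (10): add — endpoints in different components.
beta-theta (13): skip — beta and theta already connected.
kappa-theta (13): skip — kappa and theta already connected.
beta-zeta (15): skip — beta and zeta already connected.
eta-mu (16): add — endpoints in different components.
MST edges: eta-rho, beta-iota, beta-eta, rho-theta, eta-zeta, delta-theta, eta-kappa, eta-mu; total weight 2+3+5+5+9+10+10+16 = 60.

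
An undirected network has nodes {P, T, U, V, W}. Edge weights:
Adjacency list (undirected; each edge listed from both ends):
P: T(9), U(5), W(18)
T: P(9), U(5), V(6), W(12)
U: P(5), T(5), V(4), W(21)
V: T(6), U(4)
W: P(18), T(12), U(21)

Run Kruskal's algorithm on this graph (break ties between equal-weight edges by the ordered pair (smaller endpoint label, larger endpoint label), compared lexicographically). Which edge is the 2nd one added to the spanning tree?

P-U

Sort edges by weight, then run Kruskal:
U–V (4): add. Components now {T} {U,V} {P} {W}
P–U (5): add. Components now {T} {P,U,V} {W}
T–U (5): add. Components now {P,T,U,V} {W}
T–V (6): skip — T and V already connected.
P–T (9): skip — T and P already connected.
T–W (12): add. Components now {P,T,U,V,W}
The 2nd edge added is P–U.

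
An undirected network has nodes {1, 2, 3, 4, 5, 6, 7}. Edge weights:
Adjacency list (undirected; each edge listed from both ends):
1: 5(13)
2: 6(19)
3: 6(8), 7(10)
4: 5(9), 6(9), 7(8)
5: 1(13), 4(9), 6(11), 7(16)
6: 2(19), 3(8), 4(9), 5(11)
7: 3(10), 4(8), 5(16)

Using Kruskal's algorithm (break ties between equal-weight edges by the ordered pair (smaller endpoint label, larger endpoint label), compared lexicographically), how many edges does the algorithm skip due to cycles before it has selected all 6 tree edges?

Kruskal: consider edges lightest-first.
3 6 (8): add — endpoints in different components.
4 7 (8): add — endpoints in different components.
4 5 (9): add — endpoints in different components.
4 6 (9): add — endpoints in different components.
3 7 (10): skip — 3 and 7 already connected.
5 6 (11): skip — 5 and 6 already connected.
1 5 (13): add — endpoints in different components.
5 7 (16): skip — 5 and 7 already connected.
2 6 (19): add — endpoints in different components.
Edges rejected before the tree was complete: 3.

3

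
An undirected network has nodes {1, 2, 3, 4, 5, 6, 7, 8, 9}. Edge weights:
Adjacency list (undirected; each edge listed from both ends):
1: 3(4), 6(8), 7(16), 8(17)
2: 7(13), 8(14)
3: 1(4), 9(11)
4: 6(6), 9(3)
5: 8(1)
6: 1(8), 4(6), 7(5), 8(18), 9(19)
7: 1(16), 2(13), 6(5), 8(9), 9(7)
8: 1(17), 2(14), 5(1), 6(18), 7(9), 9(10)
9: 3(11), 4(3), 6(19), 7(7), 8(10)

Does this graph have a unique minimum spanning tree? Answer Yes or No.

Kruskal: consider edges lightest-first.
5—8 (1): add — endpoints in different components.
4—9 (3): add — endpoints in different components.
1—3 (4): add — endpoints in different components.
6—7 (5): add — endpoints in different components.
4—6 (6): add — endpoints in different components.
7—9 (7): skip — 7 and 9 already connected.
1—6 (8): add — endpoints in different components.
7—8 (9): add — endpoints in different components.
8—9 (10): skip — 8 and 9 already connected.
3—9 (11): skip — 3 and 9 already connected.
2—7 (13): add — endpoints in different components.
Every non-tree edge has weight strictly greater than the heaviest edge on the tree path between its endpoints, so the MST is unique.

Yes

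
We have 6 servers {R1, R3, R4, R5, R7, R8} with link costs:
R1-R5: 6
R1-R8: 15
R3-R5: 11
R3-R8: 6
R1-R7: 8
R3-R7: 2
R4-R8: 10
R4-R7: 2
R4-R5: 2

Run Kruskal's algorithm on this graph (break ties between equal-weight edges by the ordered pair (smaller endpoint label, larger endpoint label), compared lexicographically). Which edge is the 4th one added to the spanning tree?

R1-R5

Kruskal's algorithm — process edges by increasing weight (ties by edge label):
R3-R7 (2): add — endpoints in different components.
R4-R5 (2): add — endpoints in different components.
R4-R7 (2): add — endpoints in different components.
R1-R5 (6): add — endpoints in different components.
R3-R8 (6): add — endpoints in different components.
The 4th edge added is R1-R5.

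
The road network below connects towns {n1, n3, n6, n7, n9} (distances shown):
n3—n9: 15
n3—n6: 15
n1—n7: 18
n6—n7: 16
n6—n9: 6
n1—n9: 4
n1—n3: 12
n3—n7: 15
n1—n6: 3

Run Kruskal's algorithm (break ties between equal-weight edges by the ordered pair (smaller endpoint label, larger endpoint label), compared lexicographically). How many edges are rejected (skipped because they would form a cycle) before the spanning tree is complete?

2

Sort edges by weight, then run Kruskal:
n1—n6 (3): add. Components now {n7} {n9} {n3} {n1,n6}
n1—n9 (4): add. Components now {n7} {n1,n6,n9} {n3}
n6—n9 (6): skip — n9 and n6 already connected.
n1—n3 (12): add. Components now {n7} {n1,n3,n6,n9}
n3—n6 (15): skip — n3 and n6 already connected.
n3—n7 (15): add. Components now {n1,n3,n6,n7,n9}
Edges rejected before the tree was complete: 2.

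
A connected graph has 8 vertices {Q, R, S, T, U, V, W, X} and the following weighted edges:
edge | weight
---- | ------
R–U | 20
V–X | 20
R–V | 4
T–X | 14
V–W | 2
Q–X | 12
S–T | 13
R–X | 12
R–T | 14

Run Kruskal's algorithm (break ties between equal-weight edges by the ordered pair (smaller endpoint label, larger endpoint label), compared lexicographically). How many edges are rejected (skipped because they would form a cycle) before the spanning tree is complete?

Kruskal's algorithm — process edges by increasing weight (ties by edge label):
V–W (2): add — endpoints in different components.
R–V (4): add — endpoints in different components.
Q–X (12): add — endpoints in different components.
R–X (12): add — endpoints in different components.
S–T (13): add — endpoints in different components.
R–T (14): add — endpoints in different components.
T–X (14): skip — X and T already connected.
R–U (20): add — endpoints in different components.
Edges rejected before the tree was complete: 1.

1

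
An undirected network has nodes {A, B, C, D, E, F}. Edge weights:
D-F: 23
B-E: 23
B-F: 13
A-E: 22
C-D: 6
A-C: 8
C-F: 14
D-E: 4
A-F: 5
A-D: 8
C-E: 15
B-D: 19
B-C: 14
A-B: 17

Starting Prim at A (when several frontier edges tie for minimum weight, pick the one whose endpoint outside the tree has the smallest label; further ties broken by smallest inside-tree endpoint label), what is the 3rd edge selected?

Prim, starting at A.
Step 1: frontier [A-F 5, A-C 8, A-D 8, A-B 17, A-E 22] → take A-F (5); add F.
Step 2: frontier [A-C 8, A-D 8, A-B 17, A-E 22, B-F 13, C-F 14, D-F 23] → take A-C (8); add C.
Step 3: frontier [A-D 8, A-B 17, A-E 22, C-D 6, B-C 14, C-E 15, B-F 13, D-F 23] → take C-D (6); add D.
Step 4: frontier [A-B 17, A-E 22, B-C 14, C-E 15, D-E 4, B-D 19, B-F 13] → take D-E (4); add E.
Step 5: frontier [A-B 17, B-C 14, B-D 19, B-E 23, B-F 13] → take B-F (13); add B.
The 3rd edge added is C-D.

C-D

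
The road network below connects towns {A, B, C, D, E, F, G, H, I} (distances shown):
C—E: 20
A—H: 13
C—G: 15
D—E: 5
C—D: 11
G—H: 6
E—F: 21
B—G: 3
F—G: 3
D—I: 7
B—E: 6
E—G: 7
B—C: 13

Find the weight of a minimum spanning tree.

Prim's algorithm from B:
Step 1: cheapest edge leaving the tree is B—G (3); add G.
Step 2: cheapest edge leaving the tree is F—G (3); add F.
Step 3: cheapest edge leaving the tree is B—E (6); add E.
Step 4: cheapest edge leaving the tree is D—E (5); add D.
Step 5: cheapest edge leaving the tree is G—H (6); add H.
Step 6: cheapest edge leaving the tree is D—I (7); add I.
Step 7: cheapest edge leaving the tree is C—D (11); add C.
Step 8: cheapest edge leaving the tree is A—H (13); add A.
MST edges: B—G, F—G, B—E, D—E, G—H, D—I, C—D, A—H; total weight 3+3+6+5+6+7+11+13 = 54.

54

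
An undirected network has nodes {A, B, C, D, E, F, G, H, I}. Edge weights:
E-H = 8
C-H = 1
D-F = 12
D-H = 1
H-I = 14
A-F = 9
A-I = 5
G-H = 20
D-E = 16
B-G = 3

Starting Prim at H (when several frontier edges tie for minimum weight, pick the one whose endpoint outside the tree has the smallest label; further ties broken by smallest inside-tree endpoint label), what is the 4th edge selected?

Grow the tree from H using Prim:
Step 1: cheapest edge leaving the tree is C-H (1); add C.
Step 2: cheapest edge leaving the tree is D-H (1); add D.
Step 3: cheapest edge leaving the tree is E-H (8); add E.
Step 4: cheapest edge leaving the tree is D-F (12); add F.
Step 5: cheapest edge leaving the tree is A-F (9); add A.
Step 6: cheapest edge leaving the tree is A-I (5); add I.
Step 7: cheapest edge leaving the tree is G-H (20); add G.
Step 8: cheapest edge leaving the tree is B-G (3); add B.
The 4th edge added is D-F.

D-F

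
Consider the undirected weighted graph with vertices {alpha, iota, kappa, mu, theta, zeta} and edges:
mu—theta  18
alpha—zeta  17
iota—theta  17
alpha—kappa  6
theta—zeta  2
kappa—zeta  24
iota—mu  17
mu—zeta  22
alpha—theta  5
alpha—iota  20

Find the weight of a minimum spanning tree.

Prim, starting at kappa.
Step 1: frontier [alpha—kappa 6, kappa—zeta 24] → take alpha—kappa (6); add alpha.
Step 2: frontier [alpha—theta 5, alpha—zeta 17, alpha—iota 20, kappa—zeta 24] → take alpha—theta (5); add theta.
Step 3: frontier [alpha—zeta 17, alpha—iota 20, kappa—zeta 24, theta—zeta 2, iota—theta 17, mu—theta 18] → take theta—zeta (2); add zeta.
Step 4: frontier [alpha—iota 20, iota—theta 17, mu—theta 18, mu—zeta 22] → take iota—theta (17); add iota.
Step 5: frontier [iota—mu 17, mu—theta 18, mu—zeta 22] → take iota—mu (17); add mu.
MST edges: alpha—kappa, alpha—theta, theta—zeta, iota—theta, iota—mu; total weight 6+5+2+17+17 = 47.

47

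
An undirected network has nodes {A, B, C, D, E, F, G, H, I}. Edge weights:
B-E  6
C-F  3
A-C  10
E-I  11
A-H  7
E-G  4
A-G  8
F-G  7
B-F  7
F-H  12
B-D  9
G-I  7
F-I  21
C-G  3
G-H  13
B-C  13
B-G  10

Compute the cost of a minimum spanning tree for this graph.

47

Grow the tree from B using Prim:
Step 1: cheapest edge leaving the tree is B-E (6); add E.
Step 2: cheapest edge leaving the tree is E-G (4); add G.
Step 3: cheapest edge leaving the tree is C-G (3); add C.
Step 4: cheapest edge leaving the tree is C-F (3); add F.
Step 5: cheapest edge leaving the tree is G-I (7); add I.
Step 6: cheapest edge leaving the tree is A-G (8); add A.
Step 7: cheapest edge leaving the tree is A-H (7); add H.
Step 8: cheapest edge leaving the tree is B-D (9); add D.
MST edges: B-E, E-G, C-G, C-F, G-I, A-G, A-H, B-D; total weight 6+4+3+3+7+8+7+9 = 47.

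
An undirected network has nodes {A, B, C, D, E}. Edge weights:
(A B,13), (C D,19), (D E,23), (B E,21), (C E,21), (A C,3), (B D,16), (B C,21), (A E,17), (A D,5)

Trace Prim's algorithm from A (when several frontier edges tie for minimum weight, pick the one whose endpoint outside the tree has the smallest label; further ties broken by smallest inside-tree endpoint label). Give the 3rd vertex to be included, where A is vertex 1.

Prim, starting at A.
Step 1: frontier [A C 3, A D 5, A B 13, A E 17] → take A C (3); add C.
Step 2: frontier [A D 5, A B 13, A E 17, C D 19, B C 21, C E 21] → take A D (5); add D.
Step 3: frontier [A B 13, A E 17, B C 21, C E 21, B D 16, D E 23] → take A B (13); add B.
Step 4: frontier [A E 17, B E 21, C E 21, D E 23] → take A E (17); add E.
Vertex order: A, C, D, B, E. The 3rd vertex is D.

D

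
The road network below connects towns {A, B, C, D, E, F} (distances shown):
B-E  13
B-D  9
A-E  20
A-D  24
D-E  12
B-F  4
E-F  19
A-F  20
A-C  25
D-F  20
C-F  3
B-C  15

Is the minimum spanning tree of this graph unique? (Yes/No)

Kruskal: consider edges lightest-first.
C-F (3): add. Components now {A} {B} {C,F} {D} {E}
B-F (4): add. Components now {A} {B,C,F} {D} {E}
B-D (9): add. Components now {A} {B,C,D,F} {E}
D-E (12): add. Components now {A} {B,C,D,E,F}
B-E (13): skip — B and E already connected.
B-C (15): skip — B and C already connected.
E-F (19): skip — E and F already connected.
A-E (20): add. Components now {A,B,C,D,E,F}
Non-tree edge A-F has weight 20, equal to the heaviest edge on its tree cycle — swapping gives another MST of the same weight. Not unique.

No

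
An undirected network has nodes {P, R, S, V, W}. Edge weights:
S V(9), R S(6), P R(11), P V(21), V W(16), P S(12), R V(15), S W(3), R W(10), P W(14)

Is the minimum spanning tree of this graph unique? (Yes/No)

Sort edges by weight, then run Kruskal:
S W (3): add — endpoints in different components.
R S (6): add — endpoints in different components.
S V (9): add — endpoints in different components.
R W (10): skip — W and R already connected.
P R (11): add — endpoints in different components.
Every non-tree edge has weight strictly greater than the heaviest edge on the tree path between its endpoints, so the MST is unique.

Yes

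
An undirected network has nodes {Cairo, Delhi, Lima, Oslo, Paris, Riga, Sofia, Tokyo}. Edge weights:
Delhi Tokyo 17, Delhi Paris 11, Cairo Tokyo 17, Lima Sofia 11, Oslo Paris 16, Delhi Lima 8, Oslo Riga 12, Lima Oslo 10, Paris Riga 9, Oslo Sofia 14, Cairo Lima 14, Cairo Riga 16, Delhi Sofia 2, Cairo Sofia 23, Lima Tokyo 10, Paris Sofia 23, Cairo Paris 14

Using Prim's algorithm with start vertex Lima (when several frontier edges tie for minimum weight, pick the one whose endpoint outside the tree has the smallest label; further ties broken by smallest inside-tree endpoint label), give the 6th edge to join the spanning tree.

Paris-Riga

Prim, starting at Lima.
Step 1: cheapest edge leaving the tree is Delhi Lima (8); add Delhi.
Step 2: cheapest edge leaving the tree is Delhi Sofia (2); add Sofia.
Step 3: cheapest edge leaving the tree is Lima Oslo (10); add Oslo.
Step 4: cheapest edge leaving the tree is Lima Tokyo (10); add Tokyo.
Step 5: cheapest edge leaving the tree is Delhi Paris (11); add Paris.
Step 6: cheapest edge leaving the tree is Paris Riga (9); add Riga.
Step 7: cheapest edge leaving the tree is Cairo Lima (14); add Cairo.
The 6th edge added is Paris Riga.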